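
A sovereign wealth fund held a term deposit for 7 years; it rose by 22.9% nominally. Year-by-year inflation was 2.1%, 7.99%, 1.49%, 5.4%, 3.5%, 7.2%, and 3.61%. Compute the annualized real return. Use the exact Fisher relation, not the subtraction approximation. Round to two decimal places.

Cumulative inflation factor: 1.021 × 1.0799 × 1.0149 × 1.054 × 1.035 × 1.072 × 1.0361 ≈ 1.35584.
Nominal growth factor: 1.22900. Real growth factor = 1.22900 / 1.35584 ≈ 0.90645.
Annualized: 0.90645^(1/7) − 1 ≈ -0.01393.

-1.39%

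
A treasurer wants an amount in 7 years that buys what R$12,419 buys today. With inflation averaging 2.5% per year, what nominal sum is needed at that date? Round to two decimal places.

Cumulative price-level factor: (1+2.5%)^7 ≈ 1.1886857537.
Multiplying R$12,419 by the price-level factor gives the future nominal sum.

R$14,762.29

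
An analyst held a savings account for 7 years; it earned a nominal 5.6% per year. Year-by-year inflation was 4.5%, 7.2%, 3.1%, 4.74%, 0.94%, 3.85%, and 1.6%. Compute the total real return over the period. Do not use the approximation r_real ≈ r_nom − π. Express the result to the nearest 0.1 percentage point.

Cumulative inflation factor: 1.045 × 1.072 × 1.031 × 1.0474 × 1.0094 × 1.0385 × 1.016 ≈ 1.28839.
Nominal growth factor: 1.46436. Real growth factor = 1.46436 / 1.28839 ≈ 1.13658.
Total real return ≈ 13.6584%.

13.7%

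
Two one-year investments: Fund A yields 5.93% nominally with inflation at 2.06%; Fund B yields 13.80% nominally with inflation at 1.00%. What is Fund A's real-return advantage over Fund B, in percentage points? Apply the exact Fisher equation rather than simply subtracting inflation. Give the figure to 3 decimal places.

-8.881

Fund A real return: 1.0593/1.0206 − 1 = 3.7919%.
Fund B real return: 1.1380/1.0100 − 1 = 12.6733%.
Difference: 3.7919 − 12.6733 = -8.8814 pp.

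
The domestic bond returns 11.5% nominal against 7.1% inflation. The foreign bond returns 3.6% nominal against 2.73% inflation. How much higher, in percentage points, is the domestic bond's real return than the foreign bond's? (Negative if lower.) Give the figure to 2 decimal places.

3.26

The domestic bond real return: 1.115/1.071 − 1 = 4.108%.
The foreign bond real return: 1.036/1.0273 − 1 = 0.847%.
Difference: 4.108 − 0.847 = 3.261 pp.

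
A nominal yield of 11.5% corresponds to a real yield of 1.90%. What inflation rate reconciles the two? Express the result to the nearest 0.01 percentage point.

From (1+r_nom) = (1+r_real)(1+π), we get 1+π = (1 + 11.5%)/(1 + 1.90%) = 1.115/1.0190 ≈ 1.09421.
So π ≈ 9.4210%.

9.42%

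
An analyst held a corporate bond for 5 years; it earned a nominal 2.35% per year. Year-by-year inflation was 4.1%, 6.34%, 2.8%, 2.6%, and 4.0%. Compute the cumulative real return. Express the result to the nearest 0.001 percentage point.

Cumulative inflation factor: 1.041 × 1.0634 × 1.028 × 1.026 × 1.040 ≈ 1.21429.
Nominal growth factor: 1.12315. Real growth factor = 1.12315 / 1.21429 ≈ 0.92495.
Total real return ≈ -7.5050%.

-7.505%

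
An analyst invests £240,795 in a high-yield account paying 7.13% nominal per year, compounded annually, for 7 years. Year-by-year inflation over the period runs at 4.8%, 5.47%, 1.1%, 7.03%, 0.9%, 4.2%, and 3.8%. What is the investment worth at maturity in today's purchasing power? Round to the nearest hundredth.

Nominal value at maturity: £240,795 × (1 + 7.13%)^7 ≈ £389,964.61.
Price-level factor over 7 years: 1.048 × 1.0547 × 1.011 × 1.0703 × 1.009 × 1.042 × 1.038 ≈ 1.3052783913.
The maturity value deflated by that factor is the answer in today's purchasing power.

£298,759.72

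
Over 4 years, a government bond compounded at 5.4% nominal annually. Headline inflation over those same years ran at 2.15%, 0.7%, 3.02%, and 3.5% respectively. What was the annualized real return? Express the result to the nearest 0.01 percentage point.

2.99%

Cumulative inflation factor: 1.0215 × 1.007 × 1.0302 × 1.035 ≈ 1.09681.
Nominal growth factor: 1.23413. Real growth factor = 1.23413 / 1.09681 ≈ 1.12521.
Annualized: 1.12521^(1/4) − 1 ≈ 0.02993.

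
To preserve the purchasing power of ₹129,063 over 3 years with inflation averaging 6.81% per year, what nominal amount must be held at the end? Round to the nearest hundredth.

Cumulative price-level factor: (1+6.81%)^3 ≈ 1.2185286512.
Multiplying ₹129,063 by the price-level factor gives the future nominal sum.

₹157,266.96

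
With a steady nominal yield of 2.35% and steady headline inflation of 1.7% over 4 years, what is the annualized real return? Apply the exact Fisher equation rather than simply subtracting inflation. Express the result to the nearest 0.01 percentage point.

0.64%

With constant rates the annual real return is the same each year: (1+2.35%)/(1+1.7%) − 1 = 0.00639.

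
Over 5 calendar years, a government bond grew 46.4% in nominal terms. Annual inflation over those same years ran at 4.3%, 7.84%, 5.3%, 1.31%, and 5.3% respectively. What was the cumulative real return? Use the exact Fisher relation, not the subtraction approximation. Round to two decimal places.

Cumulative inflation factor: 1.043 × 1.0784 × 1.053 × 1.0131 × 1.053 ≈ 1.26349.
Nominal growth factor: 1.46400. Real growth factor = 1.46400 / 1.26349 ≈ 1.15869.
Total real return ≈ 15.8692%.

15.87%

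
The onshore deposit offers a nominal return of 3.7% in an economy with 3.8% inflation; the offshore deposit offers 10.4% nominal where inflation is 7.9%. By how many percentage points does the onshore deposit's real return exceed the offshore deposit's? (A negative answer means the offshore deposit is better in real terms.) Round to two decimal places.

The onshore deposit real return: 1.037/1.038 − 1 = -0.096%.
The offshore deposit real return: 1.104/1.079 − 1 = 2.317%.
Difference: -0.096 − 2.317 = -2.413 pp.

-2.41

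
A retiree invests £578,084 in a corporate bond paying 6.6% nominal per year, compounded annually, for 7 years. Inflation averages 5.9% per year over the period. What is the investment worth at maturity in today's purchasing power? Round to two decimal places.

Nominal value at maturity: £578,084 × (1 + 6.6%)^7 ≈ £904,255.96.
Price-level factor over 7 years: (1 + 5.9%)^7 ≈ 1.4937286838.
Dividing the nominal maturity value by the price-level factor gives the value in today's money.

£605,368.28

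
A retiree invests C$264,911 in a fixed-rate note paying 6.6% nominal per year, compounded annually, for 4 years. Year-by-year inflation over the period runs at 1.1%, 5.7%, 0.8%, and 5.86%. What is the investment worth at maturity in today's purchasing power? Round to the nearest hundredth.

C$299,992.40

Nominal value at maturity: C$264,911 × (1 + 6.6%)^4 ≈ C$342,080.89.
Price-level factor over 4 years: 1.011 × 1.057 × 1.008 × 1.0586 ≈ 1.1402985305.
Dividing the nominal maturity value by the price-level factor gives the value in today's money.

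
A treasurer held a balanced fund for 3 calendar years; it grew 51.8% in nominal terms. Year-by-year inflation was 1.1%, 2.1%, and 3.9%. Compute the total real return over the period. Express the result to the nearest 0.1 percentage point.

41.5%

Cumulative inflation factor: 1.011 × 1.021 × 1.039 ≈ 1.07249.
Nominal growth factor: 1.51800. Real growth factor = 1.51800 / 1.07249 ≈ 1.41540.
Total real return ≈ 41.5400%.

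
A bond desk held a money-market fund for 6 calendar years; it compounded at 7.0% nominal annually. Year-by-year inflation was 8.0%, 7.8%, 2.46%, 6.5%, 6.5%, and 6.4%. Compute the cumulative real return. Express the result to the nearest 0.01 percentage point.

Cumulative inflation factor: 1.080 × 1.078 × 1.0246 × 1.065 × 1.065 × 1.064 ≈ 1.43959.
Nominal growth factor: 1.50073. Real growth factor = 1.50073 / 1.43959 ≈ 1.04247.
Total real return ≈ 4.2473%.

4.25%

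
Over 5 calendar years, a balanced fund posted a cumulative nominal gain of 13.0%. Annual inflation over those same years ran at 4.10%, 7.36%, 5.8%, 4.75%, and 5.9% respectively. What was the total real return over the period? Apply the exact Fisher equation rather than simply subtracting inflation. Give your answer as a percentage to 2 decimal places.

-13.85%

Cumulative inflation factor: 1.0410 × 1.0736 × 1.058 × 1.0475 × 1.059 ≈ 1.31168.
Nominal growth factor: 1.13000. Real growth factor = 1.13000 / 1.31168 ≈ 0.86149.
Total real return ≈ -13.8511%.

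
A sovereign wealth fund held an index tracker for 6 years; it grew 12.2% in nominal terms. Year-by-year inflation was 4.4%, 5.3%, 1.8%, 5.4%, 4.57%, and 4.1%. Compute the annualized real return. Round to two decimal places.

Cumulative inflation factor: 1.044 × 1.053 × 1.018 × 1.054 × 1.0457 × 1.041 ≈ 1.28403.
Nominal growth factor: 1.12200. Real growth factor = 1.12200 / 1.28403 ≈ 0.87381.
Annualized: 0.87381^(1/6) − 1 ≈ -0.02223.

-2.22%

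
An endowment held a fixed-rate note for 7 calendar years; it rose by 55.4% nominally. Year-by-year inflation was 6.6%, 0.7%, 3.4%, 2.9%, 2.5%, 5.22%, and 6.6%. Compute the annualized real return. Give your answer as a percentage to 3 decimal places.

2.435%

Cumulative inflation factor: 1.066 × 1.007 × 1.034 × 1.029 × 1.025 × 1.0522 × 1.066 ≈ 1.31311.
Nominal growth factor: 1.55400. Real growth factor = 1.55400 / 1.31311 ≈ 1.18345.
Annualized: 1.18345^(1/7) − 1 ≈ 0.02435.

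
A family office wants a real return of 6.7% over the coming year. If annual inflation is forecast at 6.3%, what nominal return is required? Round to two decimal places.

By the Fisher equation, 1 + r_nom = (1 + 6.7%)(1 + 6.3%) = 1.067 × 1.063 = 1.134221.
So r_nom = 13.4221%.

13.42%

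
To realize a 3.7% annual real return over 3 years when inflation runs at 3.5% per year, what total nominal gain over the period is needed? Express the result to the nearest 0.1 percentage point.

23.6%

Required annual nominal rate: (1+3.7%)(1+3.5%) − 1 = 7.3295%.
Cumulative over 3 years: (1 + 0.073295)^3 − 1 ≈ 0.23640.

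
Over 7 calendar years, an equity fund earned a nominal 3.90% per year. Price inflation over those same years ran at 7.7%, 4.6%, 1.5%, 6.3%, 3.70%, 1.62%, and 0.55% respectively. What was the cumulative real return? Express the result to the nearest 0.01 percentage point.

1.49%

Cumulative inflation factor: 1.077 × 1.046 × 1.015 × 1.063 × 1.0370 × 1.0162 × 1.0055 ≈ 1.28791.
Nominal growth factor: 1.30710. Real growth factor = 1.30710 / 1.28791 ≈ 1.01490.
Total real return ≈ 1.4897%.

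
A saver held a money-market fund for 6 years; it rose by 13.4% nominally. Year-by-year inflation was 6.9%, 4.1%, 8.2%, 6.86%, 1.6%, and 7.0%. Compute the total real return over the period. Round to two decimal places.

Cumulative inflation factor: 1.069 × 1.041 × 1.082 × 1.0686 × 1.016 × 1.070 ≈ 1.39878.
Nominal growth factor: 1.13400. Real growth factor = 1.13400 / 1.39878 ≈ 0.81071.
Total real return ≈ -18.9292%.

-18.93%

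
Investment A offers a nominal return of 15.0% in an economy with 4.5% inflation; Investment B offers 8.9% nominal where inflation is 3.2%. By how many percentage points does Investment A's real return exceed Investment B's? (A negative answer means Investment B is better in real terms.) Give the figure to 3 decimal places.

4.525

Investment A real return: 1.150/1.045 − 1 = 10.0478%.
Investment B real return: 1.089/1.032 − 1 = 5.5233%.
Difference: 10.0478 − 5.5233 = 4.5245 pp.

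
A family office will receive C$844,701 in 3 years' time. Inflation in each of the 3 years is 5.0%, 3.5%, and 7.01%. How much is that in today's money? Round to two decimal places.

C$726,355.11

Price-level factor over 3 years: 1.050 × 1.035 × 1.0701 = 1.162931175.
Purchasing power today: C$844,701 divided by that factor.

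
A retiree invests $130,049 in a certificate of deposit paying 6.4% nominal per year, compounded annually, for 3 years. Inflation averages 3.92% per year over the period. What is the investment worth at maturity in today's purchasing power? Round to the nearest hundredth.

$139,583.63

Nominal value at maturity: $130,049 × (1 + 6.4%)^3 ≈ $156,650.54.
Price-level factor over 3 years: (1 + 3.92%)^3 ≈ 1.1222701563.
Dividing the nominal maturity value by the price-level factor gives the value in today's money.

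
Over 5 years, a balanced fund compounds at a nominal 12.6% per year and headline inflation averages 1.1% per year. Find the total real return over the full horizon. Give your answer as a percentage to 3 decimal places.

The annual real rate is (1+12.6%)/(1+1.1%) − 1 = 11.3749%.
Compounded over 5 years: (1 + 0.113749)^5 − 1 ≈ 0.71371.

71.371%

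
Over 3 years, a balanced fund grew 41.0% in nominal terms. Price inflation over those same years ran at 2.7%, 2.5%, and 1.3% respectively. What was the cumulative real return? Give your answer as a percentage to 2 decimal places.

Cumulative inflation factor: 1.027 × 1.025 × 1.013 ≈ 1.06636.
Nominal growth factor: 1.41000. Real growth factor = 1.41000 / 1.06636 ≈ 1.32226.
Total real return ≈ 32.2255%.

32.23%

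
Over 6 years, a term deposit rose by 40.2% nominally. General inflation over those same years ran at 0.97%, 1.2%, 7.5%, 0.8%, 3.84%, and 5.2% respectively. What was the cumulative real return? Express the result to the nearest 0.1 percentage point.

15.9%

Cumulative inflation factor: 1.0097 × 1.012 × 1.075 × 1.008 × 1.0384 × 1.052 ≈ 1.20955.
Nominal growth factor: 1.40200. Real growth factor = 1.40200 / 1.20955 ≈ 1.15911.
Total real return ≈ 15.9113%.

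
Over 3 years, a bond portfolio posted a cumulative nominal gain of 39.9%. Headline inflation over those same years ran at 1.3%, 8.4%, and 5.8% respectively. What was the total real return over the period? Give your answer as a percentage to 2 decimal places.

20.42%

Cumulative inflation factor: 1.013 × 1.084 × 1.058 ≈ 1.16178.
Nominal growth factor: 1.39900. Real growth factor = 1.39900 / 1.16178 ≈ 1.20419.
Total real return ≈ 20.4185%.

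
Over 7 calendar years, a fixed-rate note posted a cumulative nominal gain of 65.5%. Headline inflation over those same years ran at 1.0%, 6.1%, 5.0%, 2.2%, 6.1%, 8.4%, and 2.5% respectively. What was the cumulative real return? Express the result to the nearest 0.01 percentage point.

Cumulative inflation factor: 1.010 × 1.061 × 1.050 × 1.022 × 1.061 × 1.084 × 1.025 ≈ 1.35564.
Nominal growth factor: 1.65500. Real growth factor = 1.65500 / 1.35564 ≈ 1.22082.
Total real return ≈ 22.0822%.

22.08%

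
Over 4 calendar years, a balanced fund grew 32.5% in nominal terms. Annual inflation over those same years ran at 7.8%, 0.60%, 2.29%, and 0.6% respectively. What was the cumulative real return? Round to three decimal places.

Cumulative inflation factor: 1.078 × 1.0060 × 1.0229 × 1.006 ≈ 1.11596.
Nominal growth factor: 1.32500. Real growth factor = 1.32500 / 1.11596 ≈ 1.18732.
Total real return ≈ 18.7321%.

18.732%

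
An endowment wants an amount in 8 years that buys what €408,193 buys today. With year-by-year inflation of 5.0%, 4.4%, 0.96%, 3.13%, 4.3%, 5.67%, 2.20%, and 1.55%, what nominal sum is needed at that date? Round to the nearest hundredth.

€532,913.29

Cumulative price-level factor: 1.050 × 1.044 × 1.0096 × 1.0313 × 1.043 × 1.0567 × 1.0220 × 1.0155 ≈ 1.3055424476.
The nominal amount required is €408,193 scaled up by that factor.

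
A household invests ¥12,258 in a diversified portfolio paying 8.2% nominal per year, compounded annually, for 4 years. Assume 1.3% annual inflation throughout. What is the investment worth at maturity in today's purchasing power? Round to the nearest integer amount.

¥15,955

Nominal value at maturity: ¥12,258 × (1 + 8.2%)^4 ≈ ¥16,801.
Price-level factor over 4 years: (1 + 1.3%)^4 ≈ 1.0530228166.
Dividing the nominal maturity value by the price-level factor gives the value in today's money.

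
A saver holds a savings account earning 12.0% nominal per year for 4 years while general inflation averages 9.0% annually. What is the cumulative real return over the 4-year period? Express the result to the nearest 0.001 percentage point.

11.472%

The annual real rate is (1+12.0%)/(1+9.0%) − 1 = 2.7523%.
Compounded over 4 years: (1 + 0.027523)^4 − 1 ≈ 0.11472.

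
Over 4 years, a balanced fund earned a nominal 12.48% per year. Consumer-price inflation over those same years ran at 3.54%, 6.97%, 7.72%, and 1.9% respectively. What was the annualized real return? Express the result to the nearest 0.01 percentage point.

Cumulative inflation factor: 1.0354 × 1.0697 × 1.0772 × 1.019 ≈ 1.21574.
Nominal growth factor: 1.60067. Real growth factor = 1.60067 / 1.21574 ≈ 1.31662.
Annualized: 1.31662^(1/4) − 1 ≈ 0.07119.

7.12%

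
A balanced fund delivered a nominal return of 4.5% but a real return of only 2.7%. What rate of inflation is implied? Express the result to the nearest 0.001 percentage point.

1.753%

From (1+r_nom) = (1+r_real)(1+π), we get 1+π = (1 + 4.5%)/(1 + 2.7%) = 1.045/1.027 ≈ 1.01753.
So π ≈ 1.7527%.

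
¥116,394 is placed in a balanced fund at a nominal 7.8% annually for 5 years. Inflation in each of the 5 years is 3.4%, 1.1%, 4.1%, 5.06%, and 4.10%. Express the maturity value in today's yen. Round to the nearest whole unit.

Nominal value at maturity: ¥116,394 × (1 + 7.8%)^5 ≈ ¥169,443.
Price-level factor over 5 years: 1.034 × 1.011 × 1.041 × 1.0506 × 1.0410 ≈ 1.1901742499.
Dividing the nominal maturity value by the price-level factor gives the value in today's money.

¥142,368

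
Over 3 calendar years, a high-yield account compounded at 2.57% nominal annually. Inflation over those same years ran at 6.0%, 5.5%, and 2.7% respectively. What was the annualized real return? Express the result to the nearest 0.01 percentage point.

-2.06%

Cumulative inflation factor: 1.060 × 1.055 × 1.027 ≈ 1.14849.
Nominal growth factor: 1.07910. Real growth factor = 1.07910 / 1.14849 ≈ 0.93958.
Annualized: 0.93958^(1/3) − 1 ≈ -0.02056.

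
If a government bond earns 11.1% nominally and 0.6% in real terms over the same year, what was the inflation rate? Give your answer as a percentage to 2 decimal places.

10.44%

From (1+r_nom) = (1+r_real)(1+π), we get 1+π = (1 + 11.1%)/(1 + 0.6%) = 1.111/1.006 ≈ 1.10437.
So π ≈ 10.4374%.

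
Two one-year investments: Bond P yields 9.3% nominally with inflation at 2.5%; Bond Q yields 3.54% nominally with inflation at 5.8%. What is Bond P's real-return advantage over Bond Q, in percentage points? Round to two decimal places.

Bond P real return: 1.093/1.025 − 1 = 6.634%.
Bond Q real return: 1.0354/1.058 − 1 = -2.136%.
Difference: 6.634 − (-2.136) = 8.770 pp.

8.77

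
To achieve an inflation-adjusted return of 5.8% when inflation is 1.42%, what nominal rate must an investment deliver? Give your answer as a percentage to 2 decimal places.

By the Fisher equation, 1 + r_nom = (1 + 5.8%)(1 + 1.42%) = 1.058 × 1.0142 = 1.0730236.
So r_nom = 7.30236%.

7.30%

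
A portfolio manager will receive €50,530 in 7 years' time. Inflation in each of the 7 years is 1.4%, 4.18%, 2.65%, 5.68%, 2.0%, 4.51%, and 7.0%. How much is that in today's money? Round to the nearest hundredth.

€38,657.47

Price-level factor over 7 years: 1.014 × 1.0418 × 1.0265 × 1.0568 × 1.020 × 1.0451 × 1.070 ≈ 1.3071212154.
Purchasing power today: €50,530 divided by that factor.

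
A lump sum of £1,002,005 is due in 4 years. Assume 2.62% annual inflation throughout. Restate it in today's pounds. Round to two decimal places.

Price-level factor over 4 years: (1 + 2.62%)^4 ≈ 1.1089910501.
Purchasing power today: £1,002,005 divided by that factor.

£903,528.48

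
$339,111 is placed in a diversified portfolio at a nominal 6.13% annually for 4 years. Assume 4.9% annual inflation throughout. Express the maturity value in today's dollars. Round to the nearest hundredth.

$355,297.85

Nominal value at maturity: $339,111 × (1 + 6.13%)^4 ≈ $430,223.90.
Price-level factor over 4 years: (1 + 4.9%)^4 ≈ 1.2108823608.
The maturity value deflated by that factor is the answer in today's purchasing power.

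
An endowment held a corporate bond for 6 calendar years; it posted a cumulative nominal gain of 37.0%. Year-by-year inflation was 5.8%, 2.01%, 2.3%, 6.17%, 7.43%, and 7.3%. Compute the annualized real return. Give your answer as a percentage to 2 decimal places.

0.23%

Cumulative inflation factor: 1.058 × 1.0201 × 1.023 × 1.0617 × 1.0743 × 1.073 ≈ 1.35124.
Nominal growth factor: 1.37000. Real growth factor = 1.37000 / 1.35124 ≈ 1.01389.
Annualized: 1.01389^(1/6) − 1 ≈ 0.00230.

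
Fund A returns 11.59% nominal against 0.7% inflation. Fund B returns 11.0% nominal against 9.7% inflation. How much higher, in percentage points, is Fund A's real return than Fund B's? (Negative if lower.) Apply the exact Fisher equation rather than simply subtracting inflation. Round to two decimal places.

Fund A real return: 1.1159/1.007 − 1 = 10.814%.
Fund B real return: 1.110/1.097 − 1 = 1.185%.
Difference: 10.814 − 1.185 = 9.629 pp.

9.63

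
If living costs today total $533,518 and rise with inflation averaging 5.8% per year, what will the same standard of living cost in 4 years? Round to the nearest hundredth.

$668,485.12

Cumulative price-level factor: (1+5.8%)^4 ≈ 1.2529757645.
The nominal amount required is $533,518 scaled up by that factor.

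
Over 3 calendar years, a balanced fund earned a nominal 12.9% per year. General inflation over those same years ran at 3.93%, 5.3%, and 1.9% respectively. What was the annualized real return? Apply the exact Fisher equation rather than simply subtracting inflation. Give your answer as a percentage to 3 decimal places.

8.871%

Cumulative inflation factor: 1.0393 × 1.053 × 1.019 ≈ 1.11518.
Nominal growth factor: 1.43907. Real growth factor = 1.43907 / 1.11518 ≈ 1.29044.
Annualized: 1.29044^(1/3) − 1 ≈ 0.08871.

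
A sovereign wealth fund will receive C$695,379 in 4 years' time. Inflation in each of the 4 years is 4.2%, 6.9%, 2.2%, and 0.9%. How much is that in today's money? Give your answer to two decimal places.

Price-level factor over 4 years: 1.042 × 1.069 × 1.022 × 1.009 ≈ 1.1486493898.
Purchasing power today: C$695,379 divided by that factor.

C$605,388.39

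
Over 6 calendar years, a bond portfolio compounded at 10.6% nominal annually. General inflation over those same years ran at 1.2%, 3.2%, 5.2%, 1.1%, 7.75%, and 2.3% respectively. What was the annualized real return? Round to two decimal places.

6.93%

Cumulative inflation factor: 1.012 × 1.032 × 1.052 × 1.011 × 1.0775 × 1.023 ≈ 1.22439.
Nominal growth factor: 1.83034. Real growth factor = 1.83034 / 1.22439 ≈ 1.49490.
Annualized: 1.49490^(1/6) − 1 ≈ 0.06931.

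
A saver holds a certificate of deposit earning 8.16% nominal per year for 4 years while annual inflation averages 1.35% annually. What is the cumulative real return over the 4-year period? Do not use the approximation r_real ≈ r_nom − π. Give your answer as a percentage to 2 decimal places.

29.71%

The annual real rate is (1+8.16%)/(1+1.35%) − 1 = 6.7193%.
Compounded over 4 years: (1 + 0.067193)^4 − 1 ≈ 0.29709.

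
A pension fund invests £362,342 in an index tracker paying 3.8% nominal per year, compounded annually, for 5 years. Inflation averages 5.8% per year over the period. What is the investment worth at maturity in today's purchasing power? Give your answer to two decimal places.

Nominal value at maturity: £362,342 × (1 + 3.8%)^5 ≈ £436,621.83.
Price-level factor over 5 years: (1 + 5.8%)^5 ≈ 1.3256483588.
The maturity value deflated by that factor is the answer in today's purchasing power.

£329,364.74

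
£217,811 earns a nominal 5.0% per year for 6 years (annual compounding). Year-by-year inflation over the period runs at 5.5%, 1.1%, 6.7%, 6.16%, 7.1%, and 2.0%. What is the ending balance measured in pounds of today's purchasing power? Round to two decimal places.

£221,155.13

Nominal value at maturity: £217,811 × (1 + 5.0%)^6 ≈ £291,887.57.
Price-level factor over 6 years: 1.055 × 1.011 × 1.067 × 1.0616 × 1.071 × 1.020 ≈ 1.3198317972.
Dividing the nominal maturity value by the price-level factor gives the value in today's money.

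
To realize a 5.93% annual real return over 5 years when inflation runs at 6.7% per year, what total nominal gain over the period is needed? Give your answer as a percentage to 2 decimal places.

Required annual nominal rate: (1+5.93%)(1+6.7%) − 1 = 13.02731%.
Cumulative over 5 years: (1 + 0.1302731)^5 − 1 ≈ 0.84466.

84.47%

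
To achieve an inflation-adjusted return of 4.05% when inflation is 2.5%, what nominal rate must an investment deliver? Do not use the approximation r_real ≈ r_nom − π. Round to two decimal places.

6.65%

By the Fisher equation, 1 + r_nom = (1 + 4.05%)(1 + 2.5%) = 1.0405 × 1.025 = 1.0665125.
So r_nom = 6.65125%.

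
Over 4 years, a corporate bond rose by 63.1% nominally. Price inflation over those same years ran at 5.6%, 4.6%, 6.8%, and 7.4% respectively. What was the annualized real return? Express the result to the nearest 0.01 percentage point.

Cumulative inflation factor: 1.056 × 1.046 × 1.068 × 1.074 ≈ 1.26698.
Nominal growth factor: 1.63100. Real growth factor = 1.63100 / 1.26698 ≈ 1.28731.
Annualized: 1.28731^(1/4) − 1 ≈ 0.06517.

6.52%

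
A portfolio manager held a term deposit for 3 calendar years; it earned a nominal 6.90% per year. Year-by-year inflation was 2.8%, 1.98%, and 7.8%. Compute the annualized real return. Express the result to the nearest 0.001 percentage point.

Cumulative inflation factor: 1.028 × 1.0198 × 1.078 ≈ 1.13013.
Nominal growth factor: 1.22161. Real growth factor = 1.22161 / 1.13013 ≈ 1.08095.
Annualized: 1.08095^(1/3) − 1 ≈ 0.02629.

2.629%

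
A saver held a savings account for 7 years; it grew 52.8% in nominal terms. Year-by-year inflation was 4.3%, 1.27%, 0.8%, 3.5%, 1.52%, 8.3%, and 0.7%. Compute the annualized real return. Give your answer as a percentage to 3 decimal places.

Cumulative inflation factor: 1.043 × 1.0127 × 1.008 × 1.035 × 1.0152 × 1.083 × 1.007 ≈ 1.22004.
Nominal growth factor: 1.52800. Real growth factor = 1.52800 / 1.22004 ≈ 1.25241.
Annualized: 1.25241^(1/7) − 1 ≈ 0.03268.

3.268%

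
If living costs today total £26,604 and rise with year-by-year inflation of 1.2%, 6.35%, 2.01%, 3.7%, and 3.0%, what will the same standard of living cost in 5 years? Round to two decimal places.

£31,197.78

Cumulative price-level factor: 1.012 × 1.0635 × 1.0201 × 1.037 × 1.030 ≈ 1.1726724855.
The nominal amount required is £26,604 scaled up by that factor.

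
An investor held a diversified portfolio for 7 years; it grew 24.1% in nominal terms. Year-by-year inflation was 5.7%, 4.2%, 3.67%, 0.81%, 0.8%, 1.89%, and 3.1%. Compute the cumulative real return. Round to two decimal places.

1.82%

Cumulative inflation factor: 1.057 × 1.042 × 1.0367 × 1.0081 × 1.008 × 1.0189 × 1.031 ≈ 1.21885.
Nominal growth factor: 1.24100. Real growth factor = 1.24100 / 1.21885 ≈ 1.01817.
Total real return ≈ 1.8173%.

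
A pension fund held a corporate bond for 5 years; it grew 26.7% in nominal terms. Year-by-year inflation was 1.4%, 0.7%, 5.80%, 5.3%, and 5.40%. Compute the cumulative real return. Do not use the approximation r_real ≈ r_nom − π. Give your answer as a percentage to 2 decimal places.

Cumulative inflation factor: 1.014 × 1.007 × 1.0580 × 1.053 × 1.0540 ≈ 1.19901.
Nominal growth factor: 1.26700. Real growth factor = 1.26700 / 1.19901 ≈ 1.05671.
Total real return ≈ 5.6707%.

5.67%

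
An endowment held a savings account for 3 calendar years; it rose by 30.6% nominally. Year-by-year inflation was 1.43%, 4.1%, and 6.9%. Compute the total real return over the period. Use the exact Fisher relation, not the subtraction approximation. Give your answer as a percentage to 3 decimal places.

Cumulative inflation factor: 1.0143 × 1.041 × 1.069 ≈ 1.12874.
Nominal growth factor: 1.30600. Real growth factor = 1.30600 / 1.12874 ≈ 1.15704.
Total real return ≈ 15.7040%.

15.704%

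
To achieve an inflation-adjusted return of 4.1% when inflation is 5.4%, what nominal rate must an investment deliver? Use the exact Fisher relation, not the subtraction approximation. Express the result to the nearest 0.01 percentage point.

By the Fisher equation, 1 + r_nom = (1 + 4.1%)(1 + 5.4%) = 1.041 × 1.054 = 1.097214.
So r_nom = 9.7214%.

9.72%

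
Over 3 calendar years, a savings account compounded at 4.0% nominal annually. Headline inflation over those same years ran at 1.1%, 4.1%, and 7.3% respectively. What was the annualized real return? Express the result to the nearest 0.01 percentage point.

-0.13%

Cumulative inflation factor: 1.011 × 1.041 × 1.073 ≈ 1.12928.
Nominal growth factor: 1.12486. Real growth factor = 1.12486 / 1.12928 ≈ 0.99609.
Annualized: 0.99609^(1/3) − 1 ≈ -0.00131.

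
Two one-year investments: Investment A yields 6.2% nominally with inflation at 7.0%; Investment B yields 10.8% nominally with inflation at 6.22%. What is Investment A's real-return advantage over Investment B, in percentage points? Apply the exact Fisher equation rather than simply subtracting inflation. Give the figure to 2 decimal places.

Investment A real return: 1.062/1.070 − 1 = -0.748%.
Investment B real return: 1.108/1.0622 − 1 = 4.312%.
Difference: -0.748 − 4.312 = -5.060 pp.

-5.06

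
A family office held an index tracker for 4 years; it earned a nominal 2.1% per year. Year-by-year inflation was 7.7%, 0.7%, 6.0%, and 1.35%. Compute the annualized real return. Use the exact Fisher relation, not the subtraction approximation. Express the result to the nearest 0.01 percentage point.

Cumulative inflation factor: 1.077 × 1.007 × 1.060 × 1.0135 ≈ 1.16513.
Nominal growth factor: 1.08668. Real growth factor = 1.08668 / 1.16513 ≈ 0.93267.
Annualized: 0.93267^(1/4) − 1 ≈ -0.01727.

-1.73%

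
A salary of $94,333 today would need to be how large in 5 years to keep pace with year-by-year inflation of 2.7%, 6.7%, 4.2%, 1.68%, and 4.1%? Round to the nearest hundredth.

$114,012.51

Cumulative price-level factor: 1.027 × 1.067 × 1.042 × 1.0168 × 1.041 ≈ 1.2086174187.
Multiplying $94,333 by the price-level factor gives the future nominal sum.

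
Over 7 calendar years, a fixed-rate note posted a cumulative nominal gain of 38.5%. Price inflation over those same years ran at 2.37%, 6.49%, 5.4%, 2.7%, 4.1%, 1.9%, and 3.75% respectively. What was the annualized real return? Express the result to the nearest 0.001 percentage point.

Cumulative inflation factor: 1.0237 × 1.0649 × 1.054 × 1.027 × 1.041 × 1.019 × 1.0375 ≈ 1.29869.
Nominal growth factor: 1.38500. Real growth factor = 1.38500 / 1.29869 ≈ 1.06646.
Annualized: 1.06646^(1/7) − 1 ≈ 0.00923.

0.923%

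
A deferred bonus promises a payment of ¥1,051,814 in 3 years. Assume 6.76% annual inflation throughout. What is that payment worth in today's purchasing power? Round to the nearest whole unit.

¥864,397

Price-level factor over 3 years: (1 + 6.76%)^3 ≈ 1.2168181958.
Purchasing power today: ¥1,051,814 divided by that factor.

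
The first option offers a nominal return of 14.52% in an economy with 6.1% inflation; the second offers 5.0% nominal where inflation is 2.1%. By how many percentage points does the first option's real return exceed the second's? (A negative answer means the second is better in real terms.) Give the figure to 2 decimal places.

5.10

The first option real return: 1.1452/1.061 − 1 = 7.936%.
The second real return: 1.050/1.021 − 1 = 2.840%.
Difference: 7.936 − 2.840 = 5.096 pp.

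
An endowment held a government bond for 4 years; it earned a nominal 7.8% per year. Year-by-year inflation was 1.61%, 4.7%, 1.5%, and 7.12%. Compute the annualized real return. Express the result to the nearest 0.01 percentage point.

Cumulative inflation factor: 1.0161 × 1.047 × 1.015 × 1.0712 ≈ 1.15670.
Nominal growth factor: 1.35044. Real growth factor = 1.35044 / 1.15670 ≈ 1.16750.
Annualized: 1.16750^(1/4) − 1 ≈ 0.03947.

3.95%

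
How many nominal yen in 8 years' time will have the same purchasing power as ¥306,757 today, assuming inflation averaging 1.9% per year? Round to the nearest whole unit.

Cumulative price-level factor: (1+1.9%)^8 ≈ 1.1625013665.
Multiplying ¥306,757 by the price-level factor gives the future nominal sum.

¥356,605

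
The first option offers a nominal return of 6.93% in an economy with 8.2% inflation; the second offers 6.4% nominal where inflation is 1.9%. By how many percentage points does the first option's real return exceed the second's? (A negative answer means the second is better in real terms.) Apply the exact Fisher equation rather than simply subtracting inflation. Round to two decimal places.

-5.59

The first option real return: 1.0693/1.082 − 1 = -1.174%.
The second real return: 1.064/1.019 − 1 = 4.416%.
Difference: -1.174 − 4.416 = -5.590 pp.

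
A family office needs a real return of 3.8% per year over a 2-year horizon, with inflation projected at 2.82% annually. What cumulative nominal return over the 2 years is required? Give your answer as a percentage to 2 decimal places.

Required annual nominal rate: (1+3.8%)(1+2.82%) − 1 = 6.72716%.
Cumulative over 2 years: (1 + 0.0672716)^2 − 1 ≈ 0.13907.

13.91%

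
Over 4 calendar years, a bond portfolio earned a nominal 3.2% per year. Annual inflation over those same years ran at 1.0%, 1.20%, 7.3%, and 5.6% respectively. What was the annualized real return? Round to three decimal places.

Cumulative inflation factor: 1.010 × 1.0120 × 1.073 × 1.056 ≈ 1.15815.
Nominal growth factor: 1.13428. Real growth factor = 1.13428 / 1.15815 ≈ 0.97938.
Annualized: 0.97938^(1/4) − 1 ≈ -0.00519.

-0.519%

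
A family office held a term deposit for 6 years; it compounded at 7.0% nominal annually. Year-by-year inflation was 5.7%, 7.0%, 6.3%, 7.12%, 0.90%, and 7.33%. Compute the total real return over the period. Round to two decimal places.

7.60%

Cumulative inflation factor: 1.057 × 1.070 × 1.063 × 1.0712 × 1.0090 × 1.0733 ≈ 1.39468.
Nominal growth factor: 1.50073. Real growth factor = 1.50073 / 1.39468 ≈ 1.07604.
Total real return ≈ 7.6038%.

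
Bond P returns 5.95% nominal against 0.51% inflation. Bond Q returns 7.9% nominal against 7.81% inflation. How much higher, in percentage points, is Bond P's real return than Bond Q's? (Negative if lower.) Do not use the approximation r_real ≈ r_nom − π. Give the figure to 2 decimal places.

5.33

Bond P real return: 1.0595/1.0051 − 1 = 5.412%.
Bond Q real return: 1.079/1.0781 − 1 = 0.083%.
Difference: 5.412 − 0.083 = 5.329 pp.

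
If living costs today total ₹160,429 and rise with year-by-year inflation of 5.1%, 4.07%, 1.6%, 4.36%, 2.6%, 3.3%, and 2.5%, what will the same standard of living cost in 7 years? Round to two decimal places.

Cumulative price-level factor: 1.051 × 1.0407 × 1.016 × 1.0436 × 1.026 × 1.033 × 1.025 ≈ 1.2598754016.
Multiplying ₹160,429 by the price-level factor gives the future nominal sum.

₹202,120.55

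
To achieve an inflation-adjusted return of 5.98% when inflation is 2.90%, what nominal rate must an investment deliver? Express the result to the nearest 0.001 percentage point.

9.053%

By the Fisher equation, 1 + r_nom = (1 + 5.98%)(1 + 2.90%) = 1.0598 × 1.0290 = 1.0905342.
So r_nom = 9.05342%.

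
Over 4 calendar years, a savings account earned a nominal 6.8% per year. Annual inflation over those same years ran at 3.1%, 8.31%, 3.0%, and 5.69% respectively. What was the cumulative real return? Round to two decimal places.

7.03%

Cumulative inflation factor: 1.031 × 1.0831 × 1.030 × 1.0569 ≈ 1.21562.
Nominal growth factor: 1.30102. Real growth factor = 1.30102 / 1.21562 ≈ 1.07025.
Total real return ≈ 7.0254%.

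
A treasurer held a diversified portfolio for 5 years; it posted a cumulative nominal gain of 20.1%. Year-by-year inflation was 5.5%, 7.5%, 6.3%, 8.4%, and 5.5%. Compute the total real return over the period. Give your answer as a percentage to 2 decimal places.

-12.89%

Cumulative inflation factor: 1.055 × 1.075 × 1.063 × 1.084 × 1.055 ≈ 1.37872.
Nominal growth factor: 1.20100. Real growth factor = 1.20100 / 1.37872 ≈ 0.87110.
Total real return ≈ -12.8902%.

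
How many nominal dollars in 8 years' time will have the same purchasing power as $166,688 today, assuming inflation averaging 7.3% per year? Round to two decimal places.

$292,888.36

Cumulative price-level factor: (1+7.3%)^8 ≈ 1.7571052474.
Multiplying $166,688 by the price-level factor gives the future nominal sum.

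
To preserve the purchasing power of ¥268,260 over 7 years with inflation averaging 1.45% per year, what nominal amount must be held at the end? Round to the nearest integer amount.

¥296,702

Cumulative price-level factor: (1+1.45%)^7 ≈ 1.1060235126.
The nominal amount required is ¥268,260 scaled up by that factor.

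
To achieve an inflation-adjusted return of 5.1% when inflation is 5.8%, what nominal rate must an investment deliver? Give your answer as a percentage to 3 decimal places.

11.196%

By the Fisher equation, 1 + r_nom = (1 + 5.1%)(1 + 5.8%) = 1.051 × 1.058 = 1.111958.
So r_nom = 11.1958%.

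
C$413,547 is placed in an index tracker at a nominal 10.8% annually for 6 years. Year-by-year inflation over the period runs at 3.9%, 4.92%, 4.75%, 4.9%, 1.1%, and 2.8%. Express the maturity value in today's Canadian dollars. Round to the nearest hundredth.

C$614,632.92

Nominal value at maturity: C$413,547 × (1 + 10.8%)^6 ≈ C$765,179.70.
Price-level factor over 6 years: 1.039 × 1.0492 × 1.0475 × 1.049 × 1.011 × 1.028 ≈ 1.2449377024.
The maturity value deflated by that factor is the answer in today's purchasing power.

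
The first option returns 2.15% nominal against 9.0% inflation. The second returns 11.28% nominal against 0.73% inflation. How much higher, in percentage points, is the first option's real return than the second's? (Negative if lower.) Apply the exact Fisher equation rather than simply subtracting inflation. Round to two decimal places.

-16.76

The first option real return: 1.0215/1.090 − 1 = -6.284%.
The second real return: 1.1128/1.0073 − 1 = 10.474%.
Difference: -6.284 − 10.474 = -16.758 pp.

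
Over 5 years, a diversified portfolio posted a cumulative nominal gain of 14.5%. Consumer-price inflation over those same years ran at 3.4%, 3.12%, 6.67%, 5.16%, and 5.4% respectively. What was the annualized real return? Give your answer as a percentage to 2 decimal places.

Cumulative inflation factor: 1.034 × 1.0312 × 1.0667 × 1.0516 × 1.054 ≈ 1.26066.
Nominal growth factor: 1.14500. Real growth factor = 1.14500 / 1.26066 ≈ 0.90826.
Annualized: 0.90826^(1/5) − 1 ≈ -0.01906.

-1.91%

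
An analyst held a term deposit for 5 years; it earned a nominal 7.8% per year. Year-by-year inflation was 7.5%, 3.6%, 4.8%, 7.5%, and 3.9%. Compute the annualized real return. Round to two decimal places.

2.23%

Cumulative inflation factor: 1.075 × 1.036 × 1.048 × 1.075 × 1.039 ≈ 1.30363.
Nominal growth factor: 1.45577. Real growth factor = 1.45577 / 1.30363 ≈ 1.11671.
Annualized: 1.11671^(1/5) − 1 ≈ 0.02232.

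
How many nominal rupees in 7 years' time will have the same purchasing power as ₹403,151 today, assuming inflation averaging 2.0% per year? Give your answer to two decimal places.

Cumulative price-level factor: (1+2.0%)^7 ≈ 1.1486856676.
Multiplying ₹403,151 by the price-level factor gives the future nominal sum.

₹463,093.78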